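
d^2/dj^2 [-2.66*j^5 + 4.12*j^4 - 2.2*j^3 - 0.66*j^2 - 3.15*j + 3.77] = -53.2*j^3 + 49.44*j^2 - 13.2*j - 1.32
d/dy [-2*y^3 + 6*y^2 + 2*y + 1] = -6*y^2 + 12*y + 2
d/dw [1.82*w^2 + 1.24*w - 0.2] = 3.64*w + 1.24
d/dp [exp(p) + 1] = exp(p)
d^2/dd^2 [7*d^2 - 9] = 14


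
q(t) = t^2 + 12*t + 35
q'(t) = 2*t + 12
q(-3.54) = 5.05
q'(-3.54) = 4.92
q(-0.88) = 25.21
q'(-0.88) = 10.24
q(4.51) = 109.46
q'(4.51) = 21.02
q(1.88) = 61.09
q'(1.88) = 15.76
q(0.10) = 36.21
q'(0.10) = 12.20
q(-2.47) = 11.46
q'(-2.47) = 7.06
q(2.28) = 67.56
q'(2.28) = 16.56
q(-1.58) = 18.54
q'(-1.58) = 8.84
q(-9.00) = 8.00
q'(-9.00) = -6.00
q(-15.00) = 80.00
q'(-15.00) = -18.00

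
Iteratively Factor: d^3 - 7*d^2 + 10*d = (d - 5)*(d^2 - 2*d) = d*(d - 5)*(d - 2)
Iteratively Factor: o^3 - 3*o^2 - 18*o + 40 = (o - 2)*(o^2 - o - 20) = (o - 5)*(o - 2)*(o + 4)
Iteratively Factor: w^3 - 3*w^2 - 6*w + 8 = (w - 1)*(w^2 - 2*w - 8) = (w - 4)*(w - 1)*(w + 2)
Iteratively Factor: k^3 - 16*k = (k + 4)*(k^2 - 4*k) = (k - 4)*(k + 4)*(k)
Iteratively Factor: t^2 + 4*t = (t + 4)*(t)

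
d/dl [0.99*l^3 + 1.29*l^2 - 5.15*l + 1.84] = 2.97*l^2 + 2.58*l - 5.15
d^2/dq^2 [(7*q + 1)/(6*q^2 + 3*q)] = 2*(28*q^3 + 12*q^2 + 6*q + 1)/(3*q^3*(8*q^3 + 12*q^2 + 6*q + 1))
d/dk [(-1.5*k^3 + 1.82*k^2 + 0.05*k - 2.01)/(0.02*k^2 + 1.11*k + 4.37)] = (-0.03*k^4 - 3.33*k^3 - 17.6458*k^2 + 15.9872*k + 2.4496)/(0.0004*k^4 + 0.0444*k^3 + 1.4069*k^2 + 9.7014*k + 19.0969)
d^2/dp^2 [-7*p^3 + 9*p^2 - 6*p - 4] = 18 - 42*p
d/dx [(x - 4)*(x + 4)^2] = (x + 4)*(3*x - 4)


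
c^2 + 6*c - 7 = (c - 1)*(c + 7)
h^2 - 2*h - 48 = (h - 8)*(h + 6)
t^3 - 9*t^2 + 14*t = t*(t - 7)*(t - 2)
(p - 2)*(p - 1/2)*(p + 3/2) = p^3 - p^2 - 11*p/4 + 3/2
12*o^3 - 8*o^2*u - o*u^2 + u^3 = (-2*o + u)^2*(3*o + u)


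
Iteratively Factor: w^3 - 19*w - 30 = (w + 3)*(w^2 - 3*w - 10) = (w + 2)*(w + 3)*(w - 5)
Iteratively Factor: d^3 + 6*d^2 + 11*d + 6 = (d + 2)*(d^2 + 4*d + 3) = (d + 2)*(d + 3)*(d + 1)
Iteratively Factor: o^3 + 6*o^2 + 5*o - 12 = (o + 3)*(o^2 + 3*o - 4) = (o + 3)*(o + 4)*(o - 1)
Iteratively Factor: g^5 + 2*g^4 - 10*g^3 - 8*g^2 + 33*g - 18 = (g - 1)*(g^4 + 3*g^3 - 7*g^2 - 15*g + 18) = (g - 1)*(g + 3)*(g^3 - 7*g + 6) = (g - 2)*(g - 1)*(g + 3)*(g^2 + 2*g - 3) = (g - 2)*(g - 1)^2*(g + 3)*(g + 3)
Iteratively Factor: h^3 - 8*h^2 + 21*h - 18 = (h - 2)*(h^2 - 6*h + 9) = (h - 3)*(h - 2)*(h - 3)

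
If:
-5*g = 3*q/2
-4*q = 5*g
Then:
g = 0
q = 0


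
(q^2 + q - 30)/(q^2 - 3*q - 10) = (q + 6)/(q + 2)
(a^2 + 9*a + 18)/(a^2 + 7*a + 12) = (a + 6)/(a + 4)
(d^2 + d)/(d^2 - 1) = d/(d - 1)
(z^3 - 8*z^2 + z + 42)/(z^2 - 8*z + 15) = (z^2 - 5*z - 14)/(z - 5)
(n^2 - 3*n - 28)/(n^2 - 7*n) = (n + 4)/n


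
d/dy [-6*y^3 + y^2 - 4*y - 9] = -18*y^2 + 2*y - 4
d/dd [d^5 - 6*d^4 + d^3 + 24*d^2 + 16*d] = 5*d^4 - 24*d^3 + 3*d^2 + 48*d + 16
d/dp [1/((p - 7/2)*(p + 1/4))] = 16*(13 - 8*p)/(64*p^4 - 416*p^3 + 564*p^2 + 364*p + 49)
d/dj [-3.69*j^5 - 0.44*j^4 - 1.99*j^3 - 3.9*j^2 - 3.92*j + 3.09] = -18.45*j^4 - 1.76*j^3 - 5.97*j^2 - 7.8*j - 3.92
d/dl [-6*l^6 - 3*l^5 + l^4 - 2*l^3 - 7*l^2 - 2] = l*(-36*l^4 - 15*l^3 + 4*l^2 - 6*l - 14)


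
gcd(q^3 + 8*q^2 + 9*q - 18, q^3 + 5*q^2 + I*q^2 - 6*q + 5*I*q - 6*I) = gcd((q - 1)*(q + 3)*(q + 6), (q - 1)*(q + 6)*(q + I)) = q^2 + 5*q - 6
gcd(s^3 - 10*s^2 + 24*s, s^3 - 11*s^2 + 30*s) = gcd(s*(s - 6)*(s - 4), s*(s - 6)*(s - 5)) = s^2 - 6*s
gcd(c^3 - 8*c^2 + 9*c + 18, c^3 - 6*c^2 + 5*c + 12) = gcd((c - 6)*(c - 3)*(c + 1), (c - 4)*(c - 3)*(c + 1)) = c^2 - 2*c - 3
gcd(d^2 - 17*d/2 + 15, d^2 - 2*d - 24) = d - 6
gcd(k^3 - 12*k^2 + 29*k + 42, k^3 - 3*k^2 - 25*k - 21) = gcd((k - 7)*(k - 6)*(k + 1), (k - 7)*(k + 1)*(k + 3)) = k^2 - 6*k - 7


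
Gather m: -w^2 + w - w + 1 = 1 - w^2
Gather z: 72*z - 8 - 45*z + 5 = 27*z - 3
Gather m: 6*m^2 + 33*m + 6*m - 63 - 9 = 6*m^2 + 39*m - 72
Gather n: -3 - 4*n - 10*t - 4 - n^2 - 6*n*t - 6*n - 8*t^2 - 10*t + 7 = -n^2 + n*(-6*t - 10) - 8*t^2 - 20*t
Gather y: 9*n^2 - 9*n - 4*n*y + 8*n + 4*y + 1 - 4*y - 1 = 9*n^2 - 4*n*y - n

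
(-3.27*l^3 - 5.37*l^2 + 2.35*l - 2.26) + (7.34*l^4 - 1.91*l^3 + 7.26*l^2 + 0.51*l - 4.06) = 7.34*l^4 - 5.18*l^3 + 1.89*l^2 + 2.86*l - 6.32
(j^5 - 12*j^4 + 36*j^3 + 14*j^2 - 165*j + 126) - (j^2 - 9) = j^5 - 12*j^4 + 36*j^3 + 13*j^2 - 165*j + 135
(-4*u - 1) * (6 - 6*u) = 24*u^2 - 18*u - 6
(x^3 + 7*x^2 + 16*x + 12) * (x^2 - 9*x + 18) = x^5 - 2*x^4 - 29*x^3 - 6*x^2 + 180*x + 216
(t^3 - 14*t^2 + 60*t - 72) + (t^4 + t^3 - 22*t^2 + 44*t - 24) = t^4 + 2*t^3 - 36*t^2 + 104*t - 96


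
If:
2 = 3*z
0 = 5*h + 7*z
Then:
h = -14/15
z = 2/3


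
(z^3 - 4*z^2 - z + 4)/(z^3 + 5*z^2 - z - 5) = (z - 4)/(z + 5)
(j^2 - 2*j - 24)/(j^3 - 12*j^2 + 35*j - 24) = (j^2 - 2*j - 24)/(j^3 - 12*j^2 + 35*j - 24)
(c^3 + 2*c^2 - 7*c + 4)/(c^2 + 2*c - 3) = (c^2 + 3*c - 4)/(c + 3)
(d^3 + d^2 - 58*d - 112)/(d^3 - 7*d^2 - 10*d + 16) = (d + 7)/(d - 1)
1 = 1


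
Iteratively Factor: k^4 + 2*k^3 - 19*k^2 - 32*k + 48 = (k - 4)*(k^3 + 6*k^2 + 5*k - 12) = (k - 4)*(k - 1)*(k^2 + 7*k + 12) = (k - 4)*(k - 1)*(k + 4)*(k + 3)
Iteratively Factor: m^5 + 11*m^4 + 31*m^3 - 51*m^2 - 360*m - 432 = (m - 3)*(m^4 + 14*m^3 + 73*m^2 + 168*m + 144) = (m - 3)*(m + 4)*(m^3 + 10*m^2 + 33*m + 36) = (m - 3)*(m + 3)*(m + 4)*(m^2 + 7*m + 12) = (m - 3)*(m + 3)^2*(m + 4)*(m + 4)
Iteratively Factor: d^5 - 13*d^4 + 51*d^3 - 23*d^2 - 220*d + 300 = (d - 3)*(d^4 - 10*d^3 + 21*d^2 + 40*d - 100) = (d - 5)*(d - 3)*(d^3 - 5*d^2 - 4*d + 20) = (d - 5)*(d - 3)*(d + 2)*(d^2 - 7*d + 10) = (d - 5)^2*(d - 3)*(d + 2)*(d - 2)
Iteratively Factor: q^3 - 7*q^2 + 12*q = (q)*(q^2 - 7*q + 12) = q*(q - 3)*(q - 4)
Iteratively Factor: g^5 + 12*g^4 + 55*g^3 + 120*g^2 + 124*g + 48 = (g + 4)*(g^4 + 8*g^3 + 23*g^2 + 28*g + 12) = (g + 3)*(g + 4)*(g^3 + 5*g^2 + 8*g + 4) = (g + 1)*(g + 3)*(g + 4)*(g^2 + 4*g + 4) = (g + 1)*(g + 2)*(g + 3)*(g + 4)*(g + 2)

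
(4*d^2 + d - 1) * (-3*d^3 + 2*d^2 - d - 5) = -12*d^5 + 5*d^4 + d^3 - 23*d^2 - 4*d + 5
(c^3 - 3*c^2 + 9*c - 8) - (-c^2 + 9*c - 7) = c^3 - 2*c^2 - 1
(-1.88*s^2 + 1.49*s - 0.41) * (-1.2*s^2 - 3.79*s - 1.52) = 2.256*s^4 + 5.3372*s^3 - 2.2975*s^2 - 0.7109*s + 0.6232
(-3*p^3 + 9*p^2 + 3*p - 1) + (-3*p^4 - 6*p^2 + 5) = -3*p^4 - 3*p^3 + 3*p^2 + 3*p + 4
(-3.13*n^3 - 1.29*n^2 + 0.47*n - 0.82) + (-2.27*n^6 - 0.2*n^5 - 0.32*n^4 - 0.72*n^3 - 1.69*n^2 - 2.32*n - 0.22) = -2.27*n^6 - 0.2*n^5 - 0.32*n^4 - 3.85*n^3 - 2.98*n^2 - 1.85*n - 1.04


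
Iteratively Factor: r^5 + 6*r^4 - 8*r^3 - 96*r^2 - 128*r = (r + 2)*(r^4 + 4*r^3 - 16*r^2 - 64*r) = (r - 4)*(r + 2)*(r^3 + 8*r^2 + 16*r) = r*(r - 4)*(r + 2)*(r^2 + 8*r + 16) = r*(r - 4)*(r + 2)*(r + 4)*(r + 4)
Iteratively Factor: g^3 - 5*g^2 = (g)*(g^2 - 5*g) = g^2*(g - 5)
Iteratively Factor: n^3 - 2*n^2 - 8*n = (n - 4)*(n^2 + 2*n) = n*(n - 4)*(n + 2)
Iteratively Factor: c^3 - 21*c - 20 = (c - 5)*(c^2 + 5*c + 4) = (c - 5)*(c + 1)*(c + 4)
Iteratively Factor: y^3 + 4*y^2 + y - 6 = (y - 1)*(y^2 + 5*y + 6) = (y - 1)*(y + 3)*(y + 2)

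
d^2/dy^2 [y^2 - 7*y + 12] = 2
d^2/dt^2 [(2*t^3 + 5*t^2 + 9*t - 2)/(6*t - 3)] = 2*(8*t^3 - 12*t^2 + 6*t + 15)/(3*(8*t^3 - 12*t^2 + 6*t - 1))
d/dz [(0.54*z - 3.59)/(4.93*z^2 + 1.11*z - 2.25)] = (-2.6622*z^2 + 35.3974*z + 2.7699)/(24.3049*z^4 + 10.9446*z^3 - 20.9529*z^2 - 4.995*z + 5.0625)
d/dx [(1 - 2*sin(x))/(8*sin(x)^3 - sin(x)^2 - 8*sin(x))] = 2*(16*sin(x)^3 - 13*sin(x)^2 + sin(x) + 4)*cos(x)/((sin(x) + 8*cos(x)^2)^2*sin(x)^2)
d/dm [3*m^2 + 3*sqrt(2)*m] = 6*m + 3*sqrt(2)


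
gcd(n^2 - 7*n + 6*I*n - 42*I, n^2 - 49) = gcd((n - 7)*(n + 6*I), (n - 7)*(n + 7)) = n - 7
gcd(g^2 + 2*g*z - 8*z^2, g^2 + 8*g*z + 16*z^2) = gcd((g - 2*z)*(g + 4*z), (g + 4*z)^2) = g + 4*z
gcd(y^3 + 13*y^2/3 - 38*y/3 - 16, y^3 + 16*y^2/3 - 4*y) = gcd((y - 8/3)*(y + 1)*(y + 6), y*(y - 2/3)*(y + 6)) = y + 6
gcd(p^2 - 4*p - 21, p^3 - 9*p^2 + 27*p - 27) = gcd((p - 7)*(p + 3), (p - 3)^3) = 1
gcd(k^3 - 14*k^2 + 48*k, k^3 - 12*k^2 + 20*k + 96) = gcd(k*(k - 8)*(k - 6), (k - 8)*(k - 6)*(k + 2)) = k^2 - 14*k + 48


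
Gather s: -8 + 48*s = 48*s - 8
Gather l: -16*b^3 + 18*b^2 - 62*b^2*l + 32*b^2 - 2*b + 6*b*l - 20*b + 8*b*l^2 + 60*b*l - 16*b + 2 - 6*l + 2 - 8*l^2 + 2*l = -16*b^3 + 50*b^2 - 38*b + l^2*(8*b - 8) + l*(-62*b^2 + 66*b - 4) + 4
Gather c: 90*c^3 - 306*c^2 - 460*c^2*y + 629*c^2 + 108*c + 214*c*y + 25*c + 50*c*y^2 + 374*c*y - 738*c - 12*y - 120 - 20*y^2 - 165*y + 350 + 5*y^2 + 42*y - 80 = 90*c^3 + c^2*(323 - 460*y) + c*(50*y^2 + 588*y - 605) - 15*y^2 - 135*y + 150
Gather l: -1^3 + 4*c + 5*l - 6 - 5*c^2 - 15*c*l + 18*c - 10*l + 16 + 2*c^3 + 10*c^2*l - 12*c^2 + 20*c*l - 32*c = 2*c^3 - 17*c^2 - 10*c + l*(10*c^2 + 5*c - 5) + 9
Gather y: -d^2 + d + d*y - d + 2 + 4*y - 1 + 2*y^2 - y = -d^2 + 2*y^2 + y*(d + 3) + 1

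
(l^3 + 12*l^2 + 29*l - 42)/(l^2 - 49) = (l^2 + 5*l - 6)/(l - 7)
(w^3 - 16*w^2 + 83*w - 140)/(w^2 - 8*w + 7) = (w^2 - 9*w + 20)/(w - 1)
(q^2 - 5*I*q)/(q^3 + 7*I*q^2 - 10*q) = (q - 5*I)/(q^2 + 7*I*q - 10)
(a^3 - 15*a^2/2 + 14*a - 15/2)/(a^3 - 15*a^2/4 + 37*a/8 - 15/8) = 4*(a - 5)/(4*a - 5)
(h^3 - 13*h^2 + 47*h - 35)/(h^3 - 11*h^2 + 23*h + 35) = (h - 1)/(h + 1)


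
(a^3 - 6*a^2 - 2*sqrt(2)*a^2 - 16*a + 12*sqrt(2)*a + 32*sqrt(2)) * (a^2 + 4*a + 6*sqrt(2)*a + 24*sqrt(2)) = a^5 - 2*a^4 + 4*sqrt(2)*a^4 - 64*a^3 - 8*sqrt(2)*a^3 - 160*sqrt(2)*a^2 - 16*a^2 - 256*sqrt(2)*a + 960*a + 1536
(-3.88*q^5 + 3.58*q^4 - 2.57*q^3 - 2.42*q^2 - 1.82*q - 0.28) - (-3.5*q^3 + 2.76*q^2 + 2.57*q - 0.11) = -3.88*q^5 + 3.58*q^4 + 0.93*q^3 - 5.18*q^2 - 4.39*q - 0.17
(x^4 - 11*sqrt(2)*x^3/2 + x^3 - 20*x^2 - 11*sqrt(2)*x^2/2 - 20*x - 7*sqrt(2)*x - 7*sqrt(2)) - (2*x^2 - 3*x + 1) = x^4 - 11*sqrt(2)*x^3/2 + x^3 - 22*x^2 - 11*sqrt(2)*x^2/2 - 17*x - 7*sqrt(2)*x - 7*sqrt(2) - 1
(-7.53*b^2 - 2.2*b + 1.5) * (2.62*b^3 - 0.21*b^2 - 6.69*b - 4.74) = -19.7286*b^5 - 4.1827*b^4 + 54.7677*b^3 + 50.0952*b^2 + 0.393000000000001*b - 7.11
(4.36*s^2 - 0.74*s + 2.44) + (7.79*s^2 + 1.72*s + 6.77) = 12.15*s^2 + 0.98*s + 9.21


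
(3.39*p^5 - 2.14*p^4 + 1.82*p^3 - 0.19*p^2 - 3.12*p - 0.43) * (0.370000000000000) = 1.2543*p^5 - 0.7918*p^4 + 0.6734*p^3 - 0.0703*p^2 - 1.1544*p - 0.1591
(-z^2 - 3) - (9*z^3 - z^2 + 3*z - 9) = -9*z^3 - 3*z + 6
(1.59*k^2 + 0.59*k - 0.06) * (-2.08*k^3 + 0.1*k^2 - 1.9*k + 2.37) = -3.3072*k^5 - 1.0682*k^4 - 2.8372*k^3 + 2.6413*k^2 + 1.5123*k - 0.1422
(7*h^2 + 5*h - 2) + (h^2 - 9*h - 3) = 8*h^2 - 4*h - 5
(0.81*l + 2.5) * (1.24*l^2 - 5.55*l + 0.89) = 1.0044*l^3 - 1.3955*l^2 - 13.1541*l + 2.225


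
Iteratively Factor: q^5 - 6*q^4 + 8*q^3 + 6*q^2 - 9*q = (q - 3)*(q^4 - 3*q^3 - q^2 + 3*q) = (q - 3)^2*(q^3 - q) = q*(q - 3)^2*(q^2 - 1) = q*(q - 3)^2*(q - 1)*(q + 1)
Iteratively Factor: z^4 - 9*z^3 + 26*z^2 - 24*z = (z - 3)*(z^3 - 6*z^2 + 8*z) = (z - 4)*(z - 3)*(z^2 - 2*z) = z*(z - 4)*(z - 3)*(z - 2)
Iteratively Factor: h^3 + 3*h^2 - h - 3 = (h + 1)*(h^2 + 2*h - 3) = (h - 1)*(h + 1)*(h + 3)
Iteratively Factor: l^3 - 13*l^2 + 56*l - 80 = (l - 4)*(l^2 - 9*l + 20) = (l - 5)*(l - 4)*(l - 4)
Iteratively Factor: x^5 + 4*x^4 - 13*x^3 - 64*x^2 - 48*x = (x + 4)*(x^4 - 13*x^2 - 12*x) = x*(x + 4)*(x^3 - 13*x - 12) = x*(x - 4)*(x + 4)*(x^2 + 4*x + 3) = x*(x - 4)*(x + 3)*(x + 4)*(x + 1)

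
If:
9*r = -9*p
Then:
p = -r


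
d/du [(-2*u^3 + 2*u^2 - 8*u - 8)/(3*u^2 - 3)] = 2*(-u^4 + 7*u^2 + 6*u + 4)/(3*(u^4 - 2*u^2 + 1))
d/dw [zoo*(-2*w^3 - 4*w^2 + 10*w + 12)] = zoo*(w^2 + w + 1)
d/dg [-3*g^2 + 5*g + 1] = 5 - 6*g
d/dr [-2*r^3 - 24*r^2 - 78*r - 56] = -6*r^2 - 48*r - 78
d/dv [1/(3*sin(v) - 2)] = -3*cos(v)/(3*sin(v) - 2)^2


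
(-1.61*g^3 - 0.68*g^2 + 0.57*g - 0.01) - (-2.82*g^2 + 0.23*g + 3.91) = -1.61*g^3 + 2.14*g^2 + 0.34*g - 3.92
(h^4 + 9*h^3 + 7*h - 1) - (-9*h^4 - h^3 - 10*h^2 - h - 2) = 10*h^4 + 10*h^3 + 10*h^2 + 8*h + 1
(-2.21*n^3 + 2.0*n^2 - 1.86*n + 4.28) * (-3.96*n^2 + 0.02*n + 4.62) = 8.7516*n^5 - 7.9642*n^4 - 2.8046*n^3 - 7.746*n^2 - 8.5076*n + 19.7736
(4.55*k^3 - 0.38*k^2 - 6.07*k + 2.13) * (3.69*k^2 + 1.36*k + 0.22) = 16.7895*k^5 + 4.7858*k^4 - 21.9141*k^3 - 0.479100000000002*k^2 + 1.5614*k + 0.4686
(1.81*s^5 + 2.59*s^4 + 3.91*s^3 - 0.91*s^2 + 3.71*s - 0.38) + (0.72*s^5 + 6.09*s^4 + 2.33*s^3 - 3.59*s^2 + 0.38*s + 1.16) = 2.53*s^5 + 8.68*s^4 + 6.24*s^3 - 4.5*s^2 + 4.09*s + 0.78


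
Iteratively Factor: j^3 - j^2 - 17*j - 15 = (j - 5)*(j^2 + 4*j + 3) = (j - 5)*(j + 3)*(j + 1)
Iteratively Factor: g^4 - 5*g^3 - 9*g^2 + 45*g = (g - 5)*(g^3 - 9*g) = (g - 5)*(g - 3)*(g^2 + 3*g) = g*(g - 5)*(g - 3)*(g + 3)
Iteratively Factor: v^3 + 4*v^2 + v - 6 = (v - 1)*(v^2 + 5*v + 6) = (v - 1)*(v + 2)*(v + 3)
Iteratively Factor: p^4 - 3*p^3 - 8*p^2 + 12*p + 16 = (p + 2)*(p^3 - 5*p^2 + 2*p + 8) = (p - 4)*(p + 2)*(p^2 - p - 2) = (p - 4)*(p + 1)*(p + 2)*(p - 2)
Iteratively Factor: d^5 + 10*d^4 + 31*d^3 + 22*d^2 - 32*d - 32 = (d + 4)*(d^4 + 6*d^3 + 7*d^2 - 6*d - 8) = (d - 1)*(d + 4)*(d^3 + 7*d^2 + 14*d + 8) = (d - 1)*(d + 2)*(d + 4)*(d^2 + 5*d + 4) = (d - 1)*(d + 2)*(d + 4)^2*(d + 1)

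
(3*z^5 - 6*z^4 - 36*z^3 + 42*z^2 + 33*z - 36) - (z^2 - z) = 3*z^5 - 6*z^4 - 36*z^3 + 41*z^2 + 34*z - 36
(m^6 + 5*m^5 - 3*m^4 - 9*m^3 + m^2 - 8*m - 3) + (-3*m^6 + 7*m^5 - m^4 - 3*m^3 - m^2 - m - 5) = -2*m^6 + 12*m^5 - 4*m^4 - 12*m^3 - 9*m - 8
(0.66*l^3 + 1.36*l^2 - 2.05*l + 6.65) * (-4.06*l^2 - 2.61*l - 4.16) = -2.6796*l^5 - 7.2442*l^4 + 2.0278*l^3 - 27.3061*l^2 - 8.8285*l - 27.664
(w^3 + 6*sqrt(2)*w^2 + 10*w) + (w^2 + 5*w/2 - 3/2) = w^3 + w^2 + 6*sqrt(2)*w^2 + 25*w/2 - 3/2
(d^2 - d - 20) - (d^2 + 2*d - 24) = 4 - 3*d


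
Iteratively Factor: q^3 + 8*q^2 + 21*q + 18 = (q + 3)*(q^2 + 5*q + 6) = (q + 2)*(q + 3)*(q + 3)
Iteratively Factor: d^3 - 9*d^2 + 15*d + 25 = (d + 1)*(d^2 - 10*d + 25) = (d - 5)*(d + 1)*(d - 5)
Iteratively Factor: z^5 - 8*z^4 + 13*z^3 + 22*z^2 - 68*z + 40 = (z + 2)*(z^4 - 10*z^3 + 33*z^2 - 44*z + 20) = (z - 5)*(z + 2)*(z^3 - 5*z^2 + 8*z - 4) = (z - 5)*(z - 1)*(z + 2)*(z^2 - 4*z + 4) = (z - 5)*(z - 2)*(z - 1)*(z + 2)*(z - 2)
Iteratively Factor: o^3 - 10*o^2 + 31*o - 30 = (o - 2)*(o^2 - 8*o + 15) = (o - 5)*(o - 2)*(o - 3)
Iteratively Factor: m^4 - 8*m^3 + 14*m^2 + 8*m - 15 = (m + 1)*(m^3 - 9*m^2 + 23*m - 15) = (m - 1)*(m + 1)*(m^2 - 8*m + 15) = (m - 5)*(m - 1)*(m + 1)*(m - 3)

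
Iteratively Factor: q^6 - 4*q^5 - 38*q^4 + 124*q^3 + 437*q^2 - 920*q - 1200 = (q + 4)*(q^5 - 8*q^4 - 6*q^3 + 148*q^2 - 155*q - 300) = (q + 1)*(q + 4)*(q^4 - 9*q^3 + 3*q^2 + 145*q - 300) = (q - 5)*(q + 1)*(q + 4)*(q^3 - 4*q^2 - 17*q + 60) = (q - 5)*(q + 1)*(q + 4)^2*(q^2 - 8*q + 15) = (q - 5)*(q - 3)*(q + 1)*(q + 4)^2*(q - 5)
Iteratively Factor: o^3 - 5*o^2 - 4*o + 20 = (o + 2)*(o^2 - 7*o + 10) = (o - 2)*(o + 2)*(o - 5)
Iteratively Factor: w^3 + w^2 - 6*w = (w)*(w^2 + w - 6) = w*(w + 3)*(w - 2)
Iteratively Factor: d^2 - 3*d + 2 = (d - 2)*(d - 1)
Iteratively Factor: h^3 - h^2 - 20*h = (h - 5)*(h^2 + 4*h) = (h - 5)*(h + 4)*(h)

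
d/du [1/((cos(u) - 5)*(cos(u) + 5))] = sin(2*u)/((cos(u) - 5)^2*(cos(u) + 5)^2)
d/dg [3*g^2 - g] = 6*g - 1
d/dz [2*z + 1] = 2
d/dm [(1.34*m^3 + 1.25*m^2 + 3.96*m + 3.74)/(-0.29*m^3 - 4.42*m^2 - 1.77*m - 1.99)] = (-5.5603*m^4 - 2.4468*m^3 + 10.5447*m^2 + 28.0866*m - 1.2606)/(0.0841*m^6 + 2.5636*m^5 + 20.563*m^4 + 16.801*m^3 + 20.7245*m^2 + 7.0446*m + 3.9601)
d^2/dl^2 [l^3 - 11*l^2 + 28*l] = 6*l - 22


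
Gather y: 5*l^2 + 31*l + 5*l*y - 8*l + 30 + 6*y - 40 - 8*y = 5*l^2 + 23*l + y*(5*l - 2) - 10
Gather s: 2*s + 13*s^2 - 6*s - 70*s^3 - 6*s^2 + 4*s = -70*s^3 + 7*s^2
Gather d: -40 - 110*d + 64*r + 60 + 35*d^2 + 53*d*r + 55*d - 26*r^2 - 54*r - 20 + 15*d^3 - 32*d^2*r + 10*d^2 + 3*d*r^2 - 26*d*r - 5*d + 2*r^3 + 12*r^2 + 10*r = 15*d^3 + d^2*(45 - 32*r) + d*(3*r^2 + 27*r - 60) + 2*r^3 - 14*r^2 + 20*r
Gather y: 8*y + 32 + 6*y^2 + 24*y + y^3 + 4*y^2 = y^3 + 10*y^2 + 32*y + 32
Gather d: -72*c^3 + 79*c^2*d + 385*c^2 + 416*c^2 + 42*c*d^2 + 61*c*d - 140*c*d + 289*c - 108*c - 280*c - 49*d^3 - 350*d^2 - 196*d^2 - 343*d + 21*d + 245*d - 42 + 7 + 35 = -72*c^3 + 801*c^2 - 99*c - 49*d^3 + d^2*(42*c - 546) + d*(79*c^2 - 79*c - 77)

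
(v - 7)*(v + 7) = v^2 - 49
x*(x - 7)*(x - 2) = x^3 - 9*x^2 + 14*x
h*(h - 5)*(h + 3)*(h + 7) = h^4 + 5*h^3 - 29*h^2 - 105*h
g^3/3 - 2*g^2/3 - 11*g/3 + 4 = (g/3 + 1)*(g - 4)*(g - 1)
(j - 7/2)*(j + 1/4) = j^2 - 13*j/4 - 7/8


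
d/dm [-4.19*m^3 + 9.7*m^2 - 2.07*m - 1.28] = -12.57*m^2 + 19.4*m - 2.07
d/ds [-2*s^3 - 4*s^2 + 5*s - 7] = -6*s^2 - 8*s + 5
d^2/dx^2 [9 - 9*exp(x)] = -9*exp(x)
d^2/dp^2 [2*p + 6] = 0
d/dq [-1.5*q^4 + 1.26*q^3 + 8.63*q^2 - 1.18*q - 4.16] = -6.0*q^3 + 3.78*q^2 + 17.26*q - 1.18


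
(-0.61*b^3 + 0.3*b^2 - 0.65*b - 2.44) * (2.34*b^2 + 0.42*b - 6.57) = -1.4274*b^5 + 0.4458*b^4 + 2.6127*b^3 - 7.9536*b^2 + 3.2457*b + 16.0308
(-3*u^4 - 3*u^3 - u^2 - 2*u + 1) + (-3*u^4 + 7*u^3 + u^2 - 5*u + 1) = -6*u^4 + 4*u^3 - 7*u + 2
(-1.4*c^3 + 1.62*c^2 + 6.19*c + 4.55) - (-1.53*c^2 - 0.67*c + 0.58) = -1.4*c^3 + 3.15*c^2 + 6.86*c + 3.97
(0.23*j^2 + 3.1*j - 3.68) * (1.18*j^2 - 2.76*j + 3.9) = 0.2714*j^4 + 3.0232*j^3 - 12.0014*j^2 + 22.2468*j - 14.352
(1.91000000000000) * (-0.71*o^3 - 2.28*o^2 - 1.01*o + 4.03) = -1.3561*o^3 - 4.3548*o^2 - 1.9291*o + 7.6973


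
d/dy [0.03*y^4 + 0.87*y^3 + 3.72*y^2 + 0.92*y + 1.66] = 0.12*y^3 + 2.61*y^2 + 7.44*y + 0.92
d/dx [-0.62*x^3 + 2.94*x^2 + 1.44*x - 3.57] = -1.86*x^2 + 5.88*x + 1.44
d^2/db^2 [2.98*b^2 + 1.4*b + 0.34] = 5.96000000000000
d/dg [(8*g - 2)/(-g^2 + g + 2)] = 2*(4*g^2 - 2*g + 9)/(g^4 - 2*g^3 - 3*g^2 + 4*g + 4)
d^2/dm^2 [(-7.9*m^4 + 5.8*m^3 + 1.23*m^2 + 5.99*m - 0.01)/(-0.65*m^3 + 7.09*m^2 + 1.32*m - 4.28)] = (-7.105427357601e-15*m^8 + 1.13686837721616e-13*m^7 + 753.29443*m^6 + 266.697270000001*m^5 - 1002.79737*m^4 - 1628.62495*m^3 + 1912.17759*m^2 - 1727.6922*m - 112.10372)/(0.274625*m^9 - 8.986575*m^8 + 96.349695*m^7 - 314.476609*m^6 - 314.010276*m^5 + 586.348116*m^4 + 273.754896*m^3 - 367.259952*m^2 - 72.540864*m + 78.402752)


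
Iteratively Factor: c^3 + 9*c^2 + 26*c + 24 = (c + 2)*(c^2 + 7*c + 12) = (c + 2)*(c + 4)*(c + 3)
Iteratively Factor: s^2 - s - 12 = (s - 4)*(s + 3)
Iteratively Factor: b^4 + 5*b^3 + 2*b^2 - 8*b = (b + 2)*(b^3 + 3*b^2 - 4*b) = b*(b + 2)*(b^2 + 3*b - 4) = b*(b - 1)*(b + 2)*(b + 4)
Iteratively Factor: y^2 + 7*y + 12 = (y + 4)*(y + 3)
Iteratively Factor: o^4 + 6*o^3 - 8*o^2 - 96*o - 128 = (o + 4)*(o^3 + 2*o^2 - 16*o - 32) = (o + 2)*(o + 4)*(o^2 - 16) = (o + 2)*(o + 4)^2*(o - 4)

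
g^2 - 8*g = g*(g - 8)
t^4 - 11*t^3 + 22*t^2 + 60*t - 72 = (t - 6)^2*(t - 1)*(t + 2)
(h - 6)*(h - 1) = h^2 - 7*h + 6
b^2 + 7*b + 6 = (b + 1)*(b + 6)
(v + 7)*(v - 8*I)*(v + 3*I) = v^3 + 7*v^2 - 5*I*v^2 + 24*v - 35*I*v + 168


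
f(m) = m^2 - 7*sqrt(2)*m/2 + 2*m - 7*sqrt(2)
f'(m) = 2*m - 7*sqrt(2)/2 + 2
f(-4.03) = 18.23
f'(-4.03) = -11.01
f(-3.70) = 14.70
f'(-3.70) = -10.35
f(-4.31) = 21.39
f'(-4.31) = -11.57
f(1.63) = -12.05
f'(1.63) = 0.31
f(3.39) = -8.41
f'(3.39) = 3.83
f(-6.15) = 46.06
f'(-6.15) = -15.25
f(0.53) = -11.18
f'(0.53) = -1.89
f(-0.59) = -7.81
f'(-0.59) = -4.13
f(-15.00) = 259.35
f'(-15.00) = -32.95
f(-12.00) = 169.50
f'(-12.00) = -26.95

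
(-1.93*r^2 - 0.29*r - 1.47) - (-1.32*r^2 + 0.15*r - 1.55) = -0.61*r^2 - 0.44*r + 0.0800000000000001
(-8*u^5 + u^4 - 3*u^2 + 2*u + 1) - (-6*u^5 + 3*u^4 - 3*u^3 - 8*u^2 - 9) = -2*u^5 - 2*u^4 + 3*u^3 + 5*u^2 + 2*u + 10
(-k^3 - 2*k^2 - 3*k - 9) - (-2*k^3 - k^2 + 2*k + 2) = k^3 - k^2 - 5*k - 11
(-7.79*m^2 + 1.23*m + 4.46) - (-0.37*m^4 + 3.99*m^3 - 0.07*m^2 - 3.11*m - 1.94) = 0.37*m^4 - 3.99*m^3 - 7.72*m^2 + 4.34*m + 6.4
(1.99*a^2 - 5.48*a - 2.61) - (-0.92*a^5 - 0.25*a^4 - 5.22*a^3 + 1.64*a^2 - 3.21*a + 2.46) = 0.92*a^5 + 0.25*a^4 + 5.22*a^3 + 0.35*a^2 - 2.27*a - 5.07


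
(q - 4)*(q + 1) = q^2 - 3*q - 4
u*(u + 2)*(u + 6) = u^3 + 8*u^2 + 12*u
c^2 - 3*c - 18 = (c - 6)*(c + 3)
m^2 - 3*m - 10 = (m - 5)*(m + 2)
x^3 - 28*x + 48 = (x - 4)*(x - 2)*(x + 6)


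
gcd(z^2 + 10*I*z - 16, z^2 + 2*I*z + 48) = z + 8*I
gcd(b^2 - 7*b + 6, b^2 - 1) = b - 1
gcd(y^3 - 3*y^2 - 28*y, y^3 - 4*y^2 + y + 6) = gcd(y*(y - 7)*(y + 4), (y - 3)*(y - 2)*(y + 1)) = 1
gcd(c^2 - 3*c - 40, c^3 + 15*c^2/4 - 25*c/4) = c + 5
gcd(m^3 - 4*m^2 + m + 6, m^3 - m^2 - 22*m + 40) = m - 2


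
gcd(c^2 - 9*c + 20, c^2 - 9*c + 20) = c^2 - 9*c + 20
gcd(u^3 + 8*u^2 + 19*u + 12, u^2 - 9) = u + 3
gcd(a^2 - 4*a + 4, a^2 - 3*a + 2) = a - 2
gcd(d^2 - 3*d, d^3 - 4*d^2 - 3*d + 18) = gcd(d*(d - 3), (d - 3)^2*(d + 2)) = d - 3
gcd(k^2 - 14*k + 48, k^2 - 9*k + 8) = k - 8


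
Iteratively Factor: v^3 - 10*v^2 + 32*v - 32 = (v - 4)*(v^2 - 6*v + 8) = (v - 4)^2*(v - 2)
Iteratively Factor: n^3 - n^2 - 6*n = (n - 3)*(n^2 + 2*n) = (n - 3)*(n + 2)*(n)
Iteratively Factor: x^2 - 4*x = (x)*(x - 4)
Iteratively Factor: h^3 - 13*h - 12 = (h + 3)*(h^2 - 3*h - 4) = (h - 4)*(h + 3)*(h + 1)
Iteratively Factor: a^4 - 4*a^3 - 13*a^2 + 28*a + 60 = (a + 2)*(a^3 - 6*a^2 - a + 30) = (a - 5)*(a + 2)*(a^2 - a - 6) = (a - 5)*(a - 3)*(a + 2)*(a + 2)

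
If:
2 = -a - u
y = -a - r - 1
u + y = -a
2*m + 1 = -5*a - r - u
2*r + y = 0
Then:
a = -2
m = 5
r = -1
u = 0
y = 2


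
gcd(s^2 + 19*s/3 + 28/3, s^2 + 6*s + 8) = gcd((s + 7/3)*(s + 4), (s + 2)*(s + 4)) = s + 4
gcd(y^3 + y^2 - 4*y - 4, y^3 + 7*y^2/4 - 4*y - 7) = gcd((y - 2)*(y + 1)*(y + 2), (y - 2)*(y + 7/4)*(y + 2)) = y^2 - 4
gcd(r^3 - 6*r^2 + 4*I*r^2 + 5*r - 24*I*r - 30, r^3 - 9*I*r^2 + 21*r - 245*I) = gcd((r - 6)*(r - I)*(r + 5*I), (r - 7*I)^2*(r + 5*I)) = r + 5*I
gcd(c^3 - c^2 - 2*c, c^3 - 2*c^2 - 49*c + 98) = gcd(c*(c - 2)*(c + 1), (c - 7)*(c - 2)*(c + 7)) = c - 2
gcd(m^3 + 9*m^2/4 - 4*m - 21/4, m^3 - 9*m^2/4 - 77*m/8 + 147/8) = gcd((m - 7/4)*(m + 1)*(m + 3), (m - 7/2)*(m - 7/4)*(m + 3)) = m^2 + 5*m/4 - 21/4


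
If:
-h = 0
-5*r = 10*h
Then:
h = 0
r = 0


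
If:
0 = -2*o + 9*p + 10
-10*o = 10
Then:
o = -1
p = -4/3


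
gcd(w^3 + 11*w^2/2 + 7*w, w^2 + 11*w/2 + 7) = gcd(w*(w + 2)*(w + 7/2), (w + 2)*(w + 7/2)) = w^2 + 11*w/2 + 7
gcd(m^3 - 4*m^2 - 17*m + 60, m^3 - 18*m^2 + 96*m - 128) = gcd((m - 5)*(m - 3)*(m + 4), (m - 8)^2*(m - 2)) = 1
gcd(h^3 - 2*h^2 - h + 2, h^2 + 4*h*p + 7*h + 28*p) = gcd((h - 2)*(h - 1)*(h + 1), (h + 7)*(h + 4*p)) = 1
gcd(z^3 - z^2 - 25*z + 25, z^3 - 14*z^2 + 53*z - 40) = z^2 - 6*z + 5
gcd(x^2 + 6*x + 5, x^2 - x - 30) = x + 5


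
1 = 1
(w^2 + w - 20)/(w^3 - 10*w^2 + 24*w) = (w + 5)/(w*(w - 6))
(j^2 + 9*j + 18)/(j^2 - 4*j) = (j^2 + 9*j + 18)/(j*(j - 4))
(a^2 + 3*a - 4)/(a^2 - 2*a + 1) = (a + 4)/(a - 1)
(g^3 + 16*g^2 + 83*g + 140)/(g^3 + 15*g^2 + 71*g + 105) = (g + 4)/(g + 3)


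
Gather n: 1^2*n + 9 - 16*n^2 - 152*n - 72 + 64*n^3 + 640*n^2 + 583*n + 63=64*n^3 + 624*n^2 + 432*n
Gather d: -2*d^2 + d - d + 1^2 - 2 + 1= -2*d^2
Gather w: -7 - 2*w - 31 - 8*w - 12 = -10*w - 50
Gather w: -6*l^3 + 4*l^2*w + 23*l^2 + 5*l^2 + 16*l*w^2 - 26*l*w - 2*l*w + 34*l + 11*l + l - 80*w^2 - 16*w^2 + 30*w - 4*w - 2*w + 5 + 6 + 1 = -6*l^3 + 28*l^2 + 46*l + w^2*(16*l - 96) + w*(4*l^2 - 28*l + 24) + 12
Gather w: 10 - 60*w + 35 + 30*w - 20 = 25 - 30*w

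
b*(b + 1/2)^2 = b^3 + b^2 + b/4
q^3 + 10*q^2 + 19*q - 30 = (q - 1)*(q + 5)*(q + 6)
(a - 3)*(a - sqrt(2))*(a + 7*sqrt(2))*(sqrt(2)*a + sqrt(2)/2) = sqrt(2)*a^4 - 5*sqrt(2)*a^3/2 + 12*a^3 - 30*a^2 - 31*sqrt(2)*a^2/2 - 18*a + 35*sqrt(2)*a + 21*sqrt(2)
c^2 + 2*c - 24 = (c - 4)*(c + 6)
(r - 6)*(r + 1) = r^2 - 5*r - 6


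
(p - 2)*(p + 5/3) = p^2 - p/3 - 10/3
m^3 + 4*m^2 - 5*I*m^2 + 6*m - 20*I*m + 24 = (m + 4)*(m - 6*I)*(m + I)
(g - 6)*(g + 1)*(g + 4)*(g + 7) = g^4 + 6*g^3 - 33*g^2 - 206*g - 168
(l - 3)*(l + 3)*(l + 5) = l^3 + 5*l^2 - 9*l - 45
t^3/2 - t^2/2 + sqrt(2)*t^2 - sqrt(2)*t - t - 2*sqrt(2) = (t/2 + sqrt(2))*(t - 2)*(t + 1)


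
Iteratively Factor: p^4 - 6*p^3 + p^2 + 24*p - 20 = (p + 2)*(p^3 - 8*p^2 + 17*p - 10) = (p - 5)*(p + 2)*(p^2 - 3*p + 2) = (p - 5)*(p - 2)*(p + 2)*(p - 1)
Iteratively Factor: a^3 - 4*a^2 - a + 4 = (a + 1)*(a^2 - 5*a + 4) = (a - 1)*(a + 1)*(a - 4)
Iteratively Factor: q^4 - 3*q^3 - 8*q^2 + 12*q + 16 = (q + 2)*(q^3 - 5*q^2 + 2*q + 8) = (q - 4)*(q + 2)*(q^2 - q - 2) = (q - 4)*(q - 2)*(q + 2)*(q + 1)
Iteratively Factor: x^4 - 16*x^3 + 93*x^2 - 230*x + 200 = (x - 4)*(x^3 - 12*x^2 + 45*x - 50) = (x - 5)*(x - 4)*(x^2 - 7*x + 10) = (x - 5)^2*(x - 4)*(x - 2)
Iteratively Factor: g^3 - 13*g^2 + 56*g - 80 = (g - 5)*(g^2 - 8*g + 16) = (g - 5)*(g - 4)*(g - 4)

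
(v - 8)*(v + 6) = v^2 - 2*v - 48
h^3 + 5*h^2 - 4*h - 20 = (h - 2)*(h + 2)*(h + 5)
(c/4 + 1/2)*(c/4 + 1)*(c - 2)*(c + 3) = c^4/16 + 7*c^3/16 + c^2/2 - 7*c/4 - 3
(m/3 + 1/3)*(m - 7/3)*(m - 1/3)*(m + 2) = m^4/3 + m^3/9 - 47*m^2/27 - m + 14/27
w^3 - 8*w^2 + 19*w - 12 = (w - 4)*(w - 3)*(w - 1)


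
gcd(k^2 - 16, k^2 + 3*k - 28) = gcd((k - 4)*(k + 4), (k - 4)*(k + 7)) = k - 4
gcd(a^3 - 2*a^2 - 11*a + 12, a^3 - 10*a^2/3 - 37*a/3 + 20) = a + 3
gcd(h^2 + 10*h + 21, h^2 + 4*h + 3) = h + 3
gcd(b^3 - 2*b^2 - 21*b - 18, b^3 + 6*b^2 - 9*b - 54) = b + 3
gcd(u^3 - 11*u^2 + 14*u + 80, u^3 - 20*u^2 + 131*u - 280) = u^2 - 13*u + 40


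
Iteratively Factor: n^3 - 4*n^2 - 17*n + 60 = (n - 3)*(n^2 - n - 20) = (n - 5)*(n - 3)*(n + 4)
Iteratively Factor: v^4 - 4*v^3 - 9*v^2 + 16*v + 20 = (v + 2)*(v^3 - 6*v^2 + 3*v + 10) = (v + 1)*(v + 2)*(v^2 - 7*v + 10) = (v - 2)*(v + 1)*(v + 2)*(v - 5)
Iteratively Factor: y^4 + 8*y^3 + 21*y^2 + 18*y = (y + 3)*(y^3 + 5*y^2 + 6*y) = (y + 3)^2*(y^2 + 2*y) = (y + 2)*(y + 3)^2*(y)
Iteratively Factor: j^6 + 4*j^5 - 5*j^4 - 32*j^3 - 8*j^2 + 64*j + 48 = (j + 2)*(j^5 + 2*j^4 - 9*j^3 - 14*j^2 + 20*j + 24) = (j + 2)*(j + 3)*(j^4 - j^3 - 6*j^2 + 4*j + 8) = (j + 2)^2*(j + 3)*(j^3 - 3*j^2 + 4) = (j - 2)*(j + 2)^2*(j + 3)*(j^2 - j - 2) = (j - 2)^2*(j + 2)^2*(j + 3)*(j + 1)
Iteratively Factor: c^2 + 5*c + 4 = (c + 4)*(c + 1)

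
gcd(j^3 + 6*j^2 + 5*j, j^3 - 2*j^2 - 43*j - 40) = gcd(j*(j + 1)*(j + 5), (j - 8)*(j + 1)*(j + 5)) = j^2 + 6*j + 5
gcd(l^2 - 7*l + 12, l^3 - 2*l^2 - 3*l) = l - 3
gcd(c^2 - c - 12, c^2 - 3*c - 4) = c - 4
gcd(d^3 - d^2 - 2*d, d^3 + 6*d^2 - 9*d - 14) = d^2 - d - 2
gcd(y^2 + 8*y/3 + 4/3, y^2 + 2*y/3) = y + 2/3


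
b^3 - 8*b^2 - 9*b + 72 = (b - 8)*(b - 3)*(b + 3)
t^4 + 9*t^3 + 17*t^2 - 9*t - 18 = (t - 1)*(t + 1)*(t + 3)*(t + 6)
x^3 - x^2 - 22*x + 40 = (x - 4)*(x - 2)*(x + 5)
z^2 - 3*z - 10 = (z - 5)*(z + 2)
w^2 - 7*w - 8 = (w - 8)*(w + 1)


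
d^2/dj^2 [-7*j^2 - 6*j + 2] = -14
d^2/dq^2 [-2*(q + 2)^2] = -4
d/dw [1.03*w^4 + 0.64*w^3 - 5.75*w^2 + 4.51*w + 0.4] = 4.12*w^3 + 1.92*w^2 - 11.5*w + 4.51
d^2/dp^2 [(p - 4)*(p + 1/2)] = 2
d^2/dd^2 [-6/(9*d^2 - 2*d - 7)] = 12*(-81*d^2 + 18*d + 4*(9*d - 1)^2 + 63)/(-9*d^2 + 2*d + 7)^3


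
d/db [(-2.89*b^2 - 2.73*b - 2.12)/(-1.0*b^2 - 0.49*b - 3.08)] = (-1.3139*b^2 + 13.5624*b + 7.3696)/(1.0*b^4 + 0.98*b^3 + 6.4001*b^2 + 3.0184*b + 9.4864)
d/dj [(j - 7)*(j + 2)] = 2*j - 5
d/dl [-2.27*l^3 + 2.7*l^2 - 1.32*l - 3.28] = -6.81*l^2 + 5.4*l - 1.32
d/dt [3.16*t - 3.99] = 3.16000000000000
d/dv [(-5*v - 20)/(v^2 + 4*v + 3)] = 5*(-v^2 - 4*v + 2*(v + 2)*(v + 4) - 3)/(v^2 + 4*v + 3)^2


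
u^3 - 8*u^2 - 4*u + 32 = (u - 8)*(u - 2)*(u + 2)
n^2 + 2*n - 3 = (n - 1)*(n + 3)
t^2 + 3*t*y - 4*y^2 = (t - y)*(t + 4*y)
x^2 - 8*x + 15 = (x - 5)*(x - 3)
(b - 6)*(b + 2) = b^2 - 4*b - 12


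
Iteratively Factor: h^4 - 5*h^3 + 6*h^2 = (h)*(h^3 - 5*h^2 + 6*h) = h*(h - 2)*(h^2 - 3*h) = h*(h - 3)*(h - 2)*(h)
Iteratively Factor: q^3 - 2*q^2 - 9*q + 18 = (q - 3)*(q^2 + q - 6) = (q - 3)*(q - 2)*(q + 3)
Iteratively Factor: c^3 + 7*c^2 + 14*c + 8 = (c + 1)*(c^2 + 6*c + 8) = (c + 1)*(c + 2)*(c + 4)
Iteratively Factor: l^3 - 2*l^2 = (l - 2)*(l^2) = l*(l - 2)*(l)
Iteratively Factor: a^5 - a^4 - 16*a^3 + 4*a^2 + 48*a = (a - 2)*(a^4 + a^3 - 14*a^2 - 24*a) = (a - 2)*(a + 2)*(a^3 - a^2 - 12*a) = (a - 2)*(a + 2)*(a + 3)*(a^2 - 4*a) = a*(a - 2)*(a + 2)*(a + 3)*(a - 4)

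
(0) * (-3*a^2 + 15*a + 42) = 0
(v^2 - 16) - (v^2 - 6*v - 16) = 6*v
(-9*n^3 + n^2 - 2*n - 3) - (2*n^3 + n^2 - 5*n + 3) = -11*n^3 + 3*n - 6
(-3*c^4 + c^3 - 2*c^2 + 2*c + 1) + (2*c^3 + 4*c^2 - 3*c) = -3*c^4 + 3*c^3 + 2*c^2 - c + 1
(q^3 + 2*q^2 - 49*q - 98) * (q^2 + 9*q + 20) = q^5 + 11*q^4 - 11*q^3 - 499*q^2 - 1862*q - 1960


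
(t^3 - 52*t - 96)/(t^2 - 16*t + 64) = (t^2 + 8*t + 12)/(t - 8)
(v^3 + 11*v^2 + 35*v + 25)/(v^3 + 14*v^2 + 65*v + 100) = (v + 1)/(v + 4)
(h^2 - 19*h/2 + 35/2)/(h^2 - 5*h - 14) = (h - 5/2)/(h + 2)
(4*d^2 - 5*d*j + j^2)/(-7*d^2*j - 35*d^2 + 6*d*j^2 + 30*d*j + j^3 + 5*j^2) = (-4*d + j)/(7*d*j + 35*d + j^2 + 5*j)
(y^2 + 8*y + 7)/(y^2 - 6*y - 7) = (y + 7)/(y - 7)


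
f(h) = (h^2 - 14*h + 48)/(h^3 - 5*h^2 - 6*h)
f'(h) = (2*h - 14)/(h^3 - 5*h^2 - 6*h) + (-3*h^2 + 10*h + 6)*(h^2 - 14*h + 48)/(h^3 - 5*h^2 - 6*h)^2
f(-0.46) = 34.06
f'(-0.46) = 6.94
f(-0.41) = 34.77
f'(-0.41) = 21.74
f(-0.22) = 47.90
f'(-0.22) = 150.50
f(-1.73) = -7.70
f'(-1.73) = -14.22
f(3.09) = -0.39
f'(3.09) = 0.30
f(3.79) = -0.23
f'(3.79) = 0.16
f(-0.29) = 40.26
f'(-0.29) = 77.27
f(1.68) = -1.40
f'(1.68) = 1.58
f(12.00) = 0.03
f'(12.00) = 0.00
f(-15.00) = -0.11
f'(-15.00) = -0.01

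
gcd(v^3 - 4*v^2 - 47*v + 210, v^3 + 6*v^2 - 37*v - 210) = v^2 + v - 42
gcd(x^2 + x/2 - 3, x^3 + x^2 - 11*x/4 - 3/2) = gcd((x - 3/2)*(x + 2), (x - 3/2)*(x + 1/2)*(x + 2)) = x^2 + x/2 - 3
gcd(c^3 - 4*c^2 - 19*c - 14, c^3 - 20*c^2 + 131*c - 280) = c - 7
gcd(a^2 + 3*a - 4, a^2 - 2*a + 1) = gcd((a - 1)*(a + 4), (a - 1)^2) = a - 1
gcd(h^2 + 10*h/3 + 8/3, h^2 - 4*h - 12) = h + 2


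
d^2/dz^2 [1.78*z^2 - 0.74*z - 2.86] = 3.56000000000000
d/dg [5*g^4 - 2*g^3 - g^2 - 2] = 2*g*(10*g^2 - 3*g - 1)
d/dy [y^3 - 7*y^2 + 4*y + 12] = 3*y^2 - 14*y + 4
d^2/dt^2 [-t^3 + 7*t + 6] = -6*t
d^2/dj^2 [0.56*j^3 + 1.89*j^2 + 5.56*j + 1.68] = 3.36*j + 3.78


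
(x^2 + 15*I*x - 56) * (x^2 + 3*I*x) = x^4 + 18*I*x^3 - 101*x^2 - 168*I*x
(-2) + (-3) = -5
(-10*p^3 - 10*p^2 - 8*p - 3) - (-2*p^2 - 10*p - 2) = -10*p^3 - 8*p^2 + 2*p - 1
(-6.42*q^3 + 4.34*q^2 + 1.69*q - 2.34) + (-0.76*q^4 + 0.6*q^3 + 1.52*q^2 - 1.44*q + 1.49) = -0.76*q^4 - 5.82*q^3 + 5.86*q^2 + 0.25*q - 0.85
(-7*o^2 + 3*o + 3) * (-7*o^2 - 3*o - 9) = 49*o^4 + 33*o^2 - 36*o - 27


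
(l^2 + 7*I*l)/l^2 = (l + 7*I)/l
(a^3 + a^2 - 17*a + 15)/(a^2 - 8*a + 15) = (a^2 + 4*a - 5)/(a - 5)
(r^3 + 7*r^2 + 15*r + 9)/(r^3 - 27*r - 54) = (r + 1)/(r - 6)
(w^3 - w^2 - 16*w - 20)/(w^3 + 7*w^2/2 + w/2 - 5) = 2*(w^2 - 3*w - 10)/(2*w^2 + 3*w - 5)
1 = 1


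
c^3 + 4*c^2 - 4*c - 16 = (c - 2)*(c + 2)*(c + 4)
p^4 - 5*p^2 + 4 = (p - 2)*(p - 1)*(p + 1)*(p + 2)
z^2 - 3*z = z*(z - 3)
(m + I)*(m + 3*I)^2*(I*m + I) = I*m^4 - 7*m^3 + I*m^3 - 7*m^2 - 15*I*m^2 + 9*m - 15*I*m + 9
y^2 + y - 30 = (y - 5)*(y + 6)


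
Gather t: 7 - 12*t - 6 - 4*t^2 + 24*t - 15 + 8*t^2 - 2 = 4*t^2 + 12*t - 16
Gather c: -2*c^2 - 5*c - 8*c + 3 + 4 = -2*c^2 - 13*c + 7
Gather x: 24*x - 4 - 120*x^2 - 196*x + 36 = -120*x^2 - 172*x + 32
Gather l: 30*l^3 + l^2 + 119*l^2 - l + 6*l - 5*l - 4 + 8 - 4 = 30*l^3 + 120*l^2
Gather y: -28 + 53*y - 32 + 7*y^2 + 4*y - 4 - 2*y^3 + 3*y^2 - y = -2*y^3 + 10*y^2 + 56*y - 64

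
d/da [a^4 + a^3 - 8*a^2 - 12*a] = 4*a^3 + 3*a^2 - 16*a - 12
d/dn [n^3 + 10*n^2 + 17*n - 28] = 3*n^2 + 20*n + 17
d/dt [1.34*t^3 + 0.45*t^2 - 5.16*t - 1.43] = 4.02*t^2 + 0.9*t - 5.16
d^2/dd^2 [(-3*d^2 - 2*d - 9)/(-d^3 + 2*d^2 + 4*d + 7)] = 2*(3*d^6 + 6*d^5 + 78*d^4 - 5*d^3 - 42*d^2 + 321*d + 109)/(d^9 - 6*d^8 + 19*d^6 + 84*d^5 - 12*d^4 - 253*d^3 - 630*d^2 - 588*d - 343)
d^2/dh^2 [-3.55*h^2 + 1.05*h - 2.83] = -7.10000000000000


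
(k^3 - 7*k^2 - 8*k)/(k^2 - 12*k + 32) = k*(k + 1)/(k - 4)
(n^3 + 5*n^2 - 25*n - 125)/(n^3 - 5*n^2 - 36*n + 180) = (n^2 + 10*n + 25)/(n^2 - 36)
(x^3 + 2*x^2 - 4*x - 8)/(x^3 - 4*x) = (x + 2)/x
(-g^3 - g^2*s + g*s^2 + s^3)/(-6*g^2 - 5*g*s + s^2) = (-g^2 + s^2)/(-6*g + s)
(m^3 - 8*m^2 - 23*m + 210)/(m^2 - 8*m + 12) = (m^2 - 2*m - 35)/(m - 2)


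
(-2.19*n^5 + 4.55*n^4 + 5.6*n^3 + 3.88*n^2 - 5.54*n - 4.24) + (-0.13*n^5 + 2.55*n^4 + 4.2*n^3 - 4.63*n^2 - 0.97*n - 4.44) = -2.32*n^5 + 7.1*n^4 + 9.8*n^3 - 0.75*n^2 - 6.51*n - 8.68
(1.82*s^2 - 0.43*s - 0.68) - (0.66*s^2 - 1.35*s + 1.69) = 1.16*s^2 + 0.92*s - 2.37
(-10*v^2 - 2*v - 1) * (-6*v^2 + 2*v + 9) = 60*v^4 - 8*v^3 - 88*v^2 - 20*v - 9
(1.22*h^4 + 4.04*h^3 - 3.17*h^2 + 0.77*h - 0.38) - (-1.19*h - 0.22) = 1.22*h^4 + 4.04*h^3 - 3.17*h^2 + 1.96*h - 0.16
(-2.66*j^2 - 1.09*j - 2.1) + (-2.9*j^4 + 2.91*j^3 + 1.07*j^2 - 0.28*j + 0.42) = -2.9*j^4 + 2.91*j^3 - 1.59*j^2 - 1.37*j - 1.68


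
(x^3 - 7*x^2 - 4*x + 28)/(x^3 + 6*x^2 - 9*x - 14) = (x^2 - 5*x - 14)/(x^2 + 8*x + 7)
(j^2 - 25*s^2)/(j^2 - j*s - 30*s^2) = (-j + 5*s)/(-j + 6*s)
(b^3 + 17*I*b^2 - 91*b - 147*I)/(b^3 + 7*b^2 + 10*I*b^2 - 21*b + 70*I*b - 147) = (b + 7*I)/(b + 7)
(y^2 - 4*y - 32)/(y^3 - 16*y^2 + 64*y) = (y + 4)/(y*(y - 8))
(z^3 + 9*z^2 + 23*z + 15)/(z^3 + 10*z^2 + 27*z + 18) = (z + 5)/(z + 6)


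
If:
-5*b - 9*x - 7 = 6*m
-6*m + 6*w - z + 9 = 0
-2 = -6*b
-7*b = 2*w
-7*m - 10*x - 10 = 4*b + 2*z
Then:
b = 1/3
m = 22/45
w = -7/6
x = -58/45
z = -14/15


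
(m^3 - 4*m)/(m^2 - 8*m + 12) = m*(m + 2)/(m - 6)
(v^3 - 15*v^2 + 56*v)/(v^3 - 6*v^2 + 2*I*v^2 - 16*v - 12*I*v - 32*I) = v*(v - 7)/(v^2 + 2*v*(1 + I) + 4*I)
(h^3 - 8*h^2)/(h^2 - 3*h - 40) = h^2/(h + 5)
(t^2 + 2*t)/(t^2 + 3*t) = (t + 2)/(t + 3)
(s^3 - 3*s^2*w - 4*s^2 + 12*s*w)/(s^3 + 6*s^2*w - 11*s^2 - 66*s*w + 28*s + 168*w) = s*(s - 3*w)/(s^2 + 6*s*w - 7*s - 42*w)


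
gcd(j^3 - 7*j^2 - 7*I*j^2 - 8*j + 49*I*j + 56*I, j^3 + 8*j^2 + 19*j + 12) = j + 1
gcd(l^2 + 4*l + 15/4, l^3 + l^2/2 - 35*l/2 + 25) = 1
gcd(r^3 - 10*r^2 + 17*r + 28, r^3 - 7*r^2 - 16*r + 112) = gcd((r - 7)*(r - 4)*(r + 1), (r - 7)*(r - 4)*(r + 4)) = r^2 - 11*r + 28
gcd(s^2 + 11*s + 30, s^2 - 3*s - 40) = s + 5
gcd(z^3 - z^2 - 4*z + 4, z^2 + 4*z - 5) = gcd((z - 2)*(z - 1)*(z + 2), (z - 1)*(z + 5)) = z - 1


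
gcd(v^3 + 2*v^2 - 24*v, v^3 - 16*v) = v^2 - 4*v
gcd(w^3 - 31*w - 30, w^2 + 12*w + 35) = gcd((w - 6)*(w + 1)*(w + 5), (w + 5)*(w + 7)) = w + 5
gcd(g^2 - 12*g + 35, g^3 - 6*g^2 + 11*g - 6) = 1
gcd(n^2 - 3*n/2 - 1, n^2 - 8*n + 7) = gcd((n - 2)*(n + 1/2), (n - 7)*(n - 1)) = 1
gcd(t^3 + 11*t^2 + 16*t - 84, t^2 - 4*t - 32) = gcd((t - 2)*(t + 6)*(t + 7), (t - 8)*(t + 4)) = 1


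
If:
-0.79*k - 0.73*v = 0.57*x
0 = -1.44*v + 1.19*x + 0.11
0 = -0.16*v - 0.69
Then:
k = 7.82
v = -4.31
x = -5.31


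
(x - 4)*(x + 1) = x^2 - 3*x - 4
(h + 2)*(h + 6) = h^2 + 8*h + 12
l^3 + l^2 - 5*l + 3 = (l - 1)^2*(l + 3)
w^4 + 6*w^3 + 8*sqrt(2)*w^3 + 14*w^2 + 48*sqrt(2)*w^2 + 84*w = w*(w + 6)*(w + sqrt(2))*(w + 7*sqrt(2))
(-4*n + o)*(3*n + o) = -12*n^2 - n*o + o^2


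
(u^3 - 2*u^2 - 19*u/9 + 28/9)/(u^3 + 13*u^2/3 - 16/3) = (u - 7/3)/(u + 4)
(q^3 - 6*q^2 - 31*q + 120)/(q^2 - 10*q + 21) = (q^2 - 3*q - 40)/(q - 7)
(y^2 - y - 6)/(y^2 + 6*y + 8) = (y - 3)/(y + 4)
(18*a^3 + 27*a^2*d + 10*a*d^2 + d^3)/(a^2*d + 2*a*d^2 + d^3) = (18*a^2 + 9*a*d + d^2)/(d*(a + d))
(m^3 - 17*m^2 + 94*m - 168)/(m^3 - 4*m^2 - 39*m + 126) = (m^2 - 10*m + 24)/(m^2 + 3*m - 18)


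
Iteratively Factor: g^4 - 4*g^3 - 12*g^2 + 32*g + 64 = (g - 4)*(g^3 - 12*g - 16) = (g - 4)*(g + 2)*(g^2 - 2*g - 8) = (g - 4)^2*(g + 2)*(g + 2)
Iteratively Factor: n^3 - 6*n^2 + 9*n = (n - 3)*(n^2 - 3*n) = (n - 3)^2*(n)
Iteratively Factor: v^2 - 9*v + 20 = (v - 5)*(v - 4)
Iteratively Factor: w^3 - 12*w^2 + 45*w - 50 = (w - 5)*(w^2 - 7*w + 10) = (w - 5)*(w - 2)*(w - 5)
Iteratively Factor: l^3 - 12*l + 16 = (l - 2)*(l^2 + 2*l - 8) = (l - 2)*(l + 4)*(l - 2)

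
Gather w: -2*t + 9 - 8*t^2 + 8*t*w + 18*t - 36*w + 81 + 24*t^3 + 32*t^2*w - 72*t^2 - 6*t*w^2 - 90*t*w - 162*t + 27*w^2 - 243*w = 24*t^3 - 80*t^2 - 146*t + w^2*(27 - 6*t) + w*(32*t^2 - 82*t - 279) + 90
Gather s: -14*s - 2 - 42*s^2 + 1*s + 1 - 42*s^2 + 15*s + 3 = -84*s^2 + 2*s + 2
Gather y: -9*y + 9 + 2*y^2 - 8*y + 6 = 2*y^2 - 17*y + 15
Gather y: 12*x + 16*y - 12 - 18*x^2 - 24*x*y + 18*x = -18*x^2 + 30*x + y*(16 - 24*x) - 12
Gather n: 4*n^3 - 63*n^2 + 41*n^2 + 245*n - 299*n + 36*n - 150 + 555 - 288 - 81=4*n^3 - 22*n^2 - 18*n + 36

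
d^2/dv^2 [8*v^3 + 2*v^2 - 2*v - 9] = 48*v + 4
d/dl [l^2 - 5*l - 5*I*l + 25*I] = 2*l - 5 - 5*I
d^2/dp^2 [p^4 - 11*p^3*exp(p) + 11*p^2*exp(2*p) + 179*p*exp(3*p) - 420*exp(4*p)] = -11*p^3*exp(p) + 44*p^2*exp(2*p) - 66*p^2*exp(p) + 12*p^2 + 1611*p*exp(3*p) + 88*p*exp(2*p) - 66*p*exp(p) - 6720*exp(4*p) + 1074*exp(3*p) + 22*exp(2*p)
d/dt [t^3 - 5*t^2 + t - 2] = 3*t^2 - 10*t + 1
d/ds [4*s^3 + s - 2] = 12*s^2 + 1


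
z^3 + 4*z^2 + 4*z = z*(z + 2)^2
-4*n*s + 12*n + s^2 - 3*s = (-4*n + s)*(s - 3)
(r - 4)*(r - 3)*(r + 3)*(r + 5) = r^4 + r^3 - 29*r^2 - 9*r + 180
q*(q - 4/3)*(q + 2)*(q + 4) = q^4 + 14*q^3/3 - 32*q/3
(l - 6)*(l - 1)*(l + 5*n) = l^3 + 5*l^2*n - 7*l^2 - 35*l*n + 6*l + 30*n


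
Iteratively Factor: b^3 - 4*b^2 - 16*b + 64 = (b - 4)*(b^2 - 16) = (b - 4)^2*(b + 4)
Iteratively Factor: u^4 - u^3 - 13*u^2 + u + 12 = (u - 4)*(u^3 + 3*u^2 - u - 3) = (u - 4)*(u + 1)*(u^2 + 2*u - 3) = (u - 4)*(u + 1)*(u + 3)*(u - 1)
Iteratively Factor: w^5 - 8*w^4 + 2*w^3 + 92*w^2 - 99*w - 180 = (w + 3)*(w^4 - 11*w^3 + 35*w^2 - 13*w - 60) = (w - 3)*(w + 3)*(w^3 - 8*w^2 + 11*w + 20) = (w - 3)*(w + 1)*(w + 3)*(w^2 - 9*w + 20) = (w - 4)*(w - 3)*(w + 1)*(w + 3)*(w - 5)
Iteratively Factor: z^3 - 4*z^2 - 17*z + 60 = (z + 4)*(z^2 - 8*z + 15) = (z - 5)*(z + 4)*(z - 3)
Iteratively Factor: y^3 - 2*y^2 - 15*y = (y)*(y^2 - 2*y - 15) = y*(y + 3)*(y - 5)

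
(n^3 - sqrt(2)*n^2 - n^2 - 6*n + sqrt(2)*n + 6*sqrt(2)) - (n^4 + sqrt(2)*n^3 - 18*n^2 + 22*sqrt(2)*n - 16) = -n^4 - sqrt(2)*n^3 + n^3 - sqrt(2)*n^2 + 17*n^2 - 21*sqrt(2)*n - 6*n + 6*sqrt(2) + 16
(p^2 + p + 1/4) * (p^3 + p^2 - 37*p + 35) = p^5 + 2*p^4 - 143*p^3/4 - 7*p^2/4 + 103*p/4 + 35/4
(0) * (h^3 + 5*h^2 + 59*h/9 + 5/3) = 0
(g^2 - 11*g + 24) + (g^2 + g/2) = 2*g^2 - 21*g/2 + 24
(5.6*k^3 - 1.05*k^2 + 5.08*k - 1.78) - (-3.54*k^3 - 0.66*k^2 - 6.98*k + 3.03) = 9.14*k^3 - 0.39*k^2 + 12.06*k - 4.81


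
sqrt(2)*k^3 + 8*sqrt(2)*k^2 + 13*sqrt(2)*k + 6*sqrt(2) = (k + 1)*(k + 6)*(sqrt(2)*k + sqrt(2))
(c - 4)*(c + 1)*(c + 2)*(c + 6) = c^4 + 5*c^3 - 16*c^2 - 68*c - 48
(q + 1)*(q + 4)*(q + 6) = q^3 + 11*q^2 + 34*q + 24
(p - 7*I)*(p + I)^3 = p^4 - 4*I*p^3 + 18*p^2 + 20*I*p - 7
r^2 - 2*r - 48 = (r - 8)*(r + 6)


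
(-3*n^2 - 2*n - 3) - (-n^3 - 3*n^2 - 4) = n^3 - 2*n + 1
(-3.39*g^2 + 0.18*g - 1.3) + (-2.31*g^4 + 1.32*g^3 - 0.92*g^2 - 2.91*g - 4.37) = -2.31*g^4 + 1.32*g^3 - 4.31*g^2 - 2.73*g - 5.67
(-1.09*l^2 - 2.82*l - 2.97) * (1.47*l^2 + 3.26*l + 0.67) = -1.6023*l^4 - 7.6988*l^3 - 14.2894*l^2 - 11.5716*l - 1.9899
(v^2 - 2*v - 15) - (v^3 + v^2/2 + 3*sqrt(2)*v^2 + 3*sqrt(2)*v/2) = -v^3 - 3*sqrt(2)*v^2 + v^2/2 - 3*sqrt(2)*v/2 - 2*v - 15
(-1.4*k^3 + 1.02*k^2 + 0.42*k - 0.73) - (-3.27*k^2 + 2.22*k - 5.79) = -1.4*k^3 + 4.29*k^2 - 1.8*k + 5.06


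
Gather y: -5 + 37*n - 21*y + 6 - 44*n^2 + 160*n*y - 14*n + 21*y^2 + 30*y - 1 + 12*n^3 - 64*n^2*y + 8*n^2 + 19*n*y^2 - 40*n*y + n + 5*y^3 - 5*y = 12*n^3 - 36*n^2 + 24*n + 5*y^3 + y^2*(19*n + 21) + y*(-64*n^2 + 120*n + 4)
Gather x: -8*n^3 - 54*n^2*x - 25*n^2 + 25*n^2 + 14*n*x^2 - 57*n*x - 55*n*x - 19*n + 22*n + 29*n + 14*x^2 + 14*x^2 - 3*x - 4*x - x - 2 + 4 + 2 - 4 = -8*n^3 + 32*n + x^2*(14*n + 28) + x*(-54*n^2 - 112*n - 8)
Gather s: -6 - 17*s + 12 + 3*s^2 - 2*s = 3*s^2 - 19*s + 6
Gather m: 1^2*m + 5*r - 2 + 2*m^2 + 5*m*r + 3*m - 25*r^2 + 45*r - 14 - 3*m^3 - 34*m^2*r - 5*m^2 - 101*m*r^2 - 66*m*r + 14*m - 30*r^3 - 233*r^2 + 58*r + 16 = -3*m^3 + m^2*(-34*r - 3) + m*(-101*r^2 - 61*r + 18) - 30*r^3 - 258*r^2 + 108*r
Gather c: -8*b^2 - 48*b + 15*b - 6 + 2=-8*b^2 - 33*b - 4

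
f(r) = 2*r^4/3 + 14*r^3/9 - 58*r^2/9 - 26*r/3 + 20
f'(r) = 8*r^3/3 + 14*r^2/3 - 116*r/9 - 26/3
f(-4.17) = 32.86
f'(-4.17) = -67.14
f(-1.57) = 15.75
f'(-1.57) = 12.75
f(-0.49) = 22.55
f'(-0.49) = -1.54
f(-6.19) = 436.53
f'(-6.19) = -382.55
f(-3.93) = 19.14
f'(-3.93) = -47.80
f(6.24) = 1103.70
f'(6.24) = 740.54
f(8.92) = 4754.50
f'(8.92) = 2140.29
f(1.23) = 4.01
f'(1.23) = -12.50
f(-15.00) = 27200.00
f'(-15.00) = -7765.33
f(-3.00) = 0.00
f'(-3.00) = 0.00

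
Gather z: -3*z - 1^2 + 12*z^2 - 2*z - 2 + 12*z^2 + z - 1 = 24*z^2 - 4*z - 4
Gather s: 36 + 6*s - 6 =6*s + 30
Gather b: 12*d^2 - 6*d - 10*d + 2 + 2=12*d^2 - 16*d + 4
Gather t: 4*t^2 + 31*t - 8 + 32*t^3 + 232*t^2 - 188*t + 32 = 32*t^3 + 236*t^2 - 157*t + 24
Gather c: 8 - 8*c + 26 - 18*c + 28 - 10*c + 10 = 72 - 36*c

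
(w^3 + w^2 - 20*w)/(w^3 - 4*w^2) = (w + 5)/w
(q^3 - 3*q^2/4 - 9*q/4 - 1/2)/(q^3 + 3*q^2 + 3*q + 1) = (4*q^2 - 7*q - 2)/(4*(q^2 + 2*q + 1))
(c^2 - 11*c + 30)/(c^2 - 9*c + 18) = (c - 5)/(c - 3)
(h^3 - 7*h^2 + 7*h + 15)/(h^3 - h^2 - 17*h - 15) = (h - 3)/(h + 3)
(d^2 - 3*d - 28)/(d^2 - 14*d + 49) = (d + 4)/(d - 7)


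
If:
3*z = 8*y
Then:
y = 3*z/8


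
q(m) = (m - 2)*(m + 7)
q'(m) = 2*m + 5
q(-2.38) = -20.24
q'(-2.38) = 0.24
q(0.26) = -12.63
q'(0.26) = 5.52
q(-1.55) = -19.35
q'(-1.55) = 1.90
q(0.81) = -9.29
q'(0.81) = 6.62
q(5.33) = 41.06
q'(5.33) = 15.66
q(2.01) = 0.09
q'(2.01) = 9.02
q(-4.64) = -15.67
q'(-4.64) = -4.28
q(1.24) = -6.26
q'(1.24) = 7.48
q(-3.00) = -20.00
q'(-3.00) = -1.00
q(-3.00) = -20.00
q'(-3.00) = -1.00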